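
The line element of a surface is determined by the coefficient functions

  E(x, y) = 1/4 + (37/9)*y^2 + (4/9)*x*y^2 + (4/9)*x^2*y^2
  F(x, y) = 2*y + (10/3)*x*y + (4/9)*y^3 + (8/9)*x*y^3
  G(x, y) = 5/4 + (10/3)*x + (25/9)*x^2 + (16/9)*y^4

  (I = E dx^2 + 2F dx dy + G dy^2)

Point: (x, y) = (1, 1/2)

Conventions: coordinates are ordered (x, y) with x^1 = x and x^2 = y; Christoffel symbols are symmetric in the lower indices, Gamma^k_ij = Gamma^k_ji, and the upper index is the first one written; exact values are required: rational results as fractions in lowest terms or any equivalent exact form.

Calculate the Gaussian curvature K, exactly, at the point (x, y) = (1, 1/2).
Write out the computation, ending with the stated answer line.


E = 3/2, F = 17/6, G = 269/36, EG - F^2 = 229/72 at the point
E_x = 1/3, E_y = 5, F_x = 16/9, F_y = 19/3, G_x = 80/9, G_y = 8/9
E_yy = 10, F_xy = 4, G_xx = 50/9
Using the Brioschi determinant formula for K from the metric derivatives:
M1 = [[-E_yy/2 + F_xy - G_xx/2, E_x/2, F_x - E_y/2], [F_y - G_x/2, E, F], [G_y/2, F, G]] = [[-34/9, 1/6, -13/18], [17/9, 3/2, 17/6], [4/9, 17/6, 269/36]]; det M1 = -421/24
M2 = [[0, E_y/2, G_x/2], [E_y/2, E, F], [G_x/2, F, G]] = [[0, 5/2, 40/9], [5/2, 3/2, 17/6], [40/9, 17/6, 269/36]]; det M2 = -1925/144
det M1 - det M2 = -601/144; K = -601/144 / (229/72)^2 = -21636/52441

Answer: K = -21636/52441


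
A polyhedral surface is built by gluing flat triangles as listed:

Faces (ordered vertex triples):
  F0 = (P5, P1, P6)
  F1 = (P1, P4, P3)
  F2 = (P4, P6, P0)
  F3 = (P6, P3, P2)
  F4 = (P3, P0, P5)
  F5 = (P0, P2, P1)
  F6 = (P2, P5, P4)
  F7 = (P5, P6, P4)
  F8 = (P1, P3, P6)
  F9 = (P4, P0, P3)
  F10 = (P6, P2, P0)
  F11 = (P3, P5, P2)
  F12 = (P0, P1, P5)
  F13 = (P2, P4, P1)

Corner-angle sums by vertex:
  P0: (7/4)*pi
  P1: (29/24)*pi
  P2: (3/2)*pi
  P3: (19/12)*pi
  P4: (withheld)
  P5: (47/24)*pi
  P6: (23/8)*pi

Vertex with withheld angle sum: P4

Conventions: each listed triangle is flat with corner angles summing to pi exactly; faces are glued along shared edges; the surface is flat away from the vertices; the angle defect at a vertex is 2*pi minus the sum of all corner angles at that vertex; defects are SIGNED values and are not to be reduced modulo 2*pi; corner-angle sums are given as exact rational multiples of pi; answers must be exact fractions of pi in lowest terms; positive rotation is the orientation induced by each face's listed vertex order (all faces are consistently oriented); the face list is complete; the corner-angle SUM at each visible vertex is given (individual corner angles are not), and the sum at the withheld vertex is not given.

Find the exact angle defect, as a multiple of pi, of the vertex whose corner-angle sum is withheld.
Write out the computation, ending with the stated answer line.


V = 7, E = 21, F = 14; chi = V - E + F = 0
Gauss-Bonnet: total defect = 2*pi*chi = 0; visible defects sum to (9/8)*pi

Answer: defect(P4) = (-9/8)*pi


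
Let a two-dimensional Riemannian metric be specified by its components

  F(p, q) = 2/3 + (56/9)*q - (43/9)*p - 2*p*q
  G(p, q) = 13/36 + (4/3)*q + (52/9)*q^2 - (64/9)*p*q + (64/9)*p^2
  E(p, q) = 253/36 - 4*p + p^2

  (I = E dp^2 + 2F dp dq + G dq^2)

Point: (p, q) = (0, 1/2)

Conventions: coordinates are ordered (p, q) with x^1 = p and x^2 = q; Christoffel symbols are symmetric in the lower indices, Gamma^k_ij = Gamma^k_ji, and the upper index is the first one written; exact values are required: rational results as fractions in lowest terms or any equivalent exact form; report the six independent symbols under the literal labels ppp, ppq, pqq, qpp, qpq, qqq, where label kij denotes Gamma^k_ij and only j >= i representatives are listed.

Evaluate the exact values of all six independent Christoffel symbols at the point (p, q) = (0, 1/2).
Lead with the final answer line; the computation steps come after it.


Answer: Gamma_ppp = 21880/4021, Gamma_ppq = 8704/4021, Gamma_pqq = 8224/4021, Gamma_qpp = -42832/4021, Gamma_qpq = -16192/4021, Gamma_qqq = -6784/4021

E = 253/36, F = 34/9, G = 89/36 at the point
E_p = -4, E_q = 0, F_p = -52/9, F_q = 56/9, G_p = -32/9, G_q = 64/9
EG - F^2 = 4021/1296;  g^inv = (1296/4021) * [[89/36, -34/9], [-34/9, 253/36]]
first-kind symbols [ij,l] = (1/2)(d_i g_jl + d_j g_il - d_l g_ij): [pp,p] = E_p/2 = -2, [pp,q] = F_p - E_q/2 = -52/9, [pq,p] = E_q/2 = 0, [pq,q] = G_p/2 = -16/9, [qq,p] = F_q - G_p/2 = 8, [qq,q] = G_q/2 = 32/9
Gamma^p_ij = (G*[ij,p] - F*[ij,q])/(EG - F^2), Gamma^q_ij = (E*[ij,q] - F*[ij,p])/(EG - F^2)


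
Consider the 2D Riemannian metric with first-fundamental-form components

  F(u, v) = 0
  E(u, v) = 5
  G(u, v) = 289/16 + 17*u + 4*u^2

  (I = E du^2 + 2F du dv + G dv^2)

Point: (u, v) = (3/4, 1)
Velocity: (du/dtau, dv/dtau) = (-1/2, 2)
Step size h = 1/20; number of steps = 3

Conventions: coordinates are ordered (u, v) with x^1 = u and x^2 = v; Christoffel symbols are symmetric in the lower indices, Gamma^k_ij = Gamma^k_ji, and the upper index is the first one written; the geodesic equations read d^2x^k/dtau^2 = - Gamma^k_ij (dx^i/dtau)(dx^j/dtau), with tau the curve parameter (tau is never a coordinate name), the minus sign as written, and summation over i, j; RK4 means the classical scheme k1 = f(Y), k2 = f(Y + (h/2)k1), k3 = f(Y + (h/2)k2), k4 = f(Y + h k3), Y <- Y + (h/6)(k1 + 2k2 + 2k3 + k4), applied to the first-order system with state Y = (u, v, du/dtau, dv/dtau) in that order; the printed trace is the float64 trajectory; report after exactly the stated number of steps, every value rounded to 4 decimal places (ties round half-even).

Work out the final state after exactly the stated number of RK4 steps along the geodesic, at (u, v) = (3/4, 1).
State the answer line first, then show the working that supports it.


Answer: u = 0.7793, v = 1.3006, du/dtau = 0.8840, dv/dtau = 1.9598

f(Y) = (du/dtau, dv/dtau, -Gamma^u_ij Y'^i Y'^j, -Gamma^v_ij Y'^i Y'^j) with the Gammas evaluated at the stage position; h = 0.050000; intermediate values shown to 6 dp
step 0: u = 0.7500, v = 1.0000, du/dtau = -0.5000, dv/dtau = 2.0000
step 1:
  k1: at (u, v) = (0.750000, 1.000000), (du/dtau, dv/dtau) = (-0.500000, 2.000000); Gamma_uuu = 0.000000, Gamma_uuv = 0.000000, Gamma_uvv = -2.300000, Gamma_vuu = 0.000000, Gamma_vuv = 0.347826, Gamma_vvv = 0.000000; k1 = (-0.500000, 2.000000, 9.200000, 0.695652)
  k2: at (u, v) = (0.737500, 1.050000), (du/dtau, dv/dtau) = (-0.270000, 2.017391); Gamma_uuu = 0.000000, Gamma_uuv = 0.000000, Gamma_uvv = -2.290000, Gamma_vuu = 0.000000, Gamma_vuv = 0.349345, Gamma_vvv = 0.000000; k2 = (-0.270000, 2.017391, 9.319997, 0.380573)
  k3: at (u, v) = (0.743250, 1.050435), (du/dtau, dv/dtau) = (-0.267000, 2.009514); Gamma_uuu = 0.000000, Gamma_uuv = 0.000000, Gamma_uvv = -2.294600, Gamma_vuu = 0.000000, Gamma_vuv = 0.348645, Gamma_vvv = 0.000000; k3 = (-0.267000, 2.009514, 9.265934, 0.374124)
  k4: at (u, v) = (0.736650, 1.100476), (du/dtau, dv/dtau) = (-0.036703, 2.018706); Gamma_uuu = 0.000000, Gamma_uuv = 0.000000, Gamma_uvv = -2.289320, Gamma_vuu = 0.000000, Gamma_vuv = 0.349449, Gamma_vvv = 0.000000; k4 = (-0.036703, 2.018706, 9.329379, 0.051784)
  Y <- Y + (h/6)(k1 + 2k2 + 2k3 + k4): u = 0.7366, v = 1.1006, du/dtau = -0.0358, dv/dtau = 2.0188
step 2:
  k1: at (u, v) = (0.736577, 1.100604), (du/dtau, dv/dtau) = (-0.035823, 2.018807); Gamma_uuu = 0.000000, Gamma_uuv = 0.000000, Gamma_uvv = -2.289262, Gamma_vuu = 0.000000, Gamma_vuv = 0.349458, Gamma_vvv = 0.000000; k1 = (-0.035823, 2.018807, 9.330073, 0.050545)
  k2: at (u, v) = (0.735682, 1.151074), (du/dtau, dv/dtau) = (0.197429, 2.020071); Gamma_uuu = 0.000000, Gamma_uuv = 0.000000, Gamma_uvv = -2.288546, Gamma_vuu = 0.000000, Gamma_vuv = 0.349567, Gamma_vvv = 0.000000; k2 = (0.197429, 2.020071, 9.338833, -0.278829)
  k3: at (u, v) = (0.741513, 1.151106), (du/dtau, dv/dtau) = (0.197648, 2.011836); Gamma_uuu = 0.000000, Gamma_uuv = 0.000000, Gamma_uvv = -2.293211, Gamma_vuu = 0.000000, Gamma_vuv = 0.348856, Gamma_vvv = 0.000000; k3 = (0.197648, 2.011836, 9.281735, -0.277435)
  k4: at (u, v) = (0.746460, 1.201196), (du/dtau, dv/dtau) = (0.428264, 2.004935); Gamma_uuu = 0.000000, Gamma_uuv = 0.000000, Gamma_uvv = -2.297168, Gamma_vuu = 0.000000, Gamma_vuv = 0.348255, Gamma_vvv = 0.000000; k4 = (0.428264, 2.004935, 9.234075, -0.598052)
  Y <- Y + (h/6)(k1 + 2k2 + 2k3 + k4): u = 0.7464, v = 1.2013, du/dtau = 0.4292, dv/dtau = 2.0050
step 3:
  k1: at (u, v) = (0.746432, 1.201334), (du/dtau, dv/dtau) = (0.429221, 2.004973); Gamma_uuu = 0.000000, Gamma_uuv = 0.000000, Gamma_uvv = -2.297146, Gamma_vuu = 0.000000, Gamma_vuv = 0.348258, Gamma_vvv = 0.000000; k1 = (0.429221, 2.004973, 9.234338, -0.599406)
  k2: at (u, v) = (0.757163, 1.251458), (du/dtau, dv/dtau) = (0.660080, 1.989988); Gamma_uuu = 0.000000, Gamma_uuv = 0.000000, Gamma_uvv = -2.305730, Gamma_vuu = 0.000000, Gamma_vuv = 0.346962, Gamma_vvv = 0.000000; k2 = (0.660080, 1.989988, 9.130814, -0.911503)
  k3: at (u, v) = (0.762934, 1.251084), (du/dtau, dv/dtau) = (0.657491, 1.982186); Gamma_uuu = 0.000000, Gamma_uuv = 0.000000, Gamma_uvv = -2.310348, Gamma_vuu = 0.000000, Gamma_vuv = 0.346268, Gamma_vvv = 0.000000; k3 = (0.657491, 1.982186, 9.077495, -0.902562)
  k4: at (u, v) = (0.779307, 1.300443), (du/dtau, dv/dtau) = (0.883096, 1.959845); Gamma_uuu = 0.000000, Gamma_uuv = 0.000000, Gamma_uvv = -2.323446, Gamma_vuu = 0.000000, Gamma_vuv = 0.344316, Gamma_vvv = 0.000000; k4 = (0.883096, 1.959845, 8.924339, -1.191838)
  Y <- Y + (h/6)(k1 + 2k2 + 2k3 + k4): u = 0.7793, v = 1.3006, du/dtau = 0.8840, dv/dtau = 1.9598


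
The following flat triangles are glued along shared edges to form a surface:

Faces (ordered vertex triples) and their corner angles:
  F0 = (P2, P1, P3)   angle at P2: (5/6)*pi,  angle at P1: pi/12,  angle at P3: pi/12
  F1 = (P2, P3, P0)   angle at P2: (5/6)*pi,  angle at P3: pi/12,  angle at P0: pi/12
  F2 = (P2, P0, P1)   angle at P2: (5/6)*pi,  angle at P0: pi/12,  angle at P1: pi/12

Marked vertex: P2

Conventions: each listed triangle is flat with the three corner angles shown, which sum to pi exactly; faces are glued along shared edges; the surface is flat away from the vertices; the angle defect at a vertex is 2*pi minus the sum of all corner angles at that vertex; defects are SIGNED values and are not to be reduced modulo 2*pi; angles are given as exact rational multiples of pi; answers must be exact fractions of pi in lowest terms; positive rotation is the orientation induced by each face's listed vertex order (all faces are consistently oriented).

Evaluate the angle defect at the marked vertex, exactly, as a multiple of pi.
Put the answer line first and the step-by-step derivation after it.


Answer: defect(P2) = -pi/2

Sum of corner angles at P2: (5/2)*pi
defect = 2*pi - (5/2)*pi


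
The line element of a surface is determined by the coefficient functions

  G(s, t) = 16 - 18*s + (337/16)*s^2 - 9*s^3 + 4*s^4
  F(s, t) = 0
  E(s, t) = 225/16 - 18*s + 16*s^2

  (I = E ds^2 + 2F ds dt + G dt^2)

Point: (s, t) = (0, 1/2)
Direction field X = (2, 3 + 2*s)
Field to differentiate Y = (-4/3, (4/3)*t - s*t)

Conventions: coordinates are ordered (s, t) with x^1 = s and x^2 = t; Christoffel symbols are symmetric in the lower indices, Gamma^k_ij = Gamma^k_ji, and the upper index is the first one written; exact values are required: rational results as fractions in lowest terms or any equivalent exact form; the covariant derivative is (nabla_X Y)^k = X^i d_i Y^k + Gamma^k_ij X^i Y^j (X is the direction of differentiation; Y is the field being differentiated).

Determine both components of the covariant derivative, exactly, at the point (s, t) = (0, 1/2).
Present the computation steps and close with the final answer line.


E = 225/16, F = 0, G = 16 at the point
E_s = -18, E_t = 0, F_s = 0, F_t = 0, G_s = -18, G_t = 0
EG - F^2 = 225;  g^inv = (1/225) * [[16, 0], [0, 225/16]]
first-kind symbols [ij,l] = (1/2)(d_i g_jl + d_j g_il - d_l g_ij): [ss,s] = E_s/2 = -9, [ss,t] = F_s - E_t/2 = 0, [st,s] = E_t/2 = 0, [st,t] = G_s/2 = -9, [tt,s] = F_t - G_s/2 = 9, [tt,t] = G_t/2 = 0
Gamma^s_ij = (G*[ij,s] - F*[ij,t])/(EG - F^2), Gamma^t_ij = (E*[ij,t] - F*[ij,s])/(EG - F^2)
Gamma_sss = -16/25, Gamma_sst = 0, Gamma_stt = 16/25, Gamma_tss = 0, Gamma_tst = -9/16, Gamma_ttt = 0
X = (2, 3), Y = (-4/3, 2/3) at the point

Answer: (nabla_X Y)^s = 224/75, (nabla_X Y)^t = 9/2


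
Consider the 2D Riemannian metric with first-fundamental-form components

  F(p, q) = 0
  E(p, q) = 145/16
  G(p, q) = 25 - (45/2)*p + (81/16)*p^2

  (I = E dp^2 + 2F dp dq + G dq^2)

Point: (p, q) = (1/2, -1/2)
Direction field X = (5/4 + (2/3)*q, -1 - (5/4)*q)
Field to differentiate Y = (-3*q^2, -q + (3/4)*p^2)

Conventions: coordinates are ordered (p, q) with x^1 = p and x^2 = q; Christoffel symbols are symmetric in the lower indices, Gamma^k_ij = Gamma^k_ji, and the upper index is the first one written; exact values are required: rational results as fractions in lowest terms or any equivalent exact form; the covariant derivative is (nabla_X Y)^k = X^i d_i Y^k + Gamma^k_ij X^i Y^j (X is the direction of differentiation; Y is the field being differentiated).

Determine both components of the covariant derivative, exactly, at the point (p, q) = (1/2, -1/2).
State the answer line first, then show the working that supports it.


Answer: (nabla_X Y)^p = -50967/37120, (nabla_X Y)^q = 529/992

E = 145/16, F = 0, G = 961/64 at the point
E_p = 0, E_q = 0, F_p = 0, F_q = 0, G_p = -279/16, G_q = 0
EG - F^2 = 139345/1024;  g^inv = (1024/139345) * [[961/64, 0], [0, 145/16]]
first-kind symbols [ij,l] = (1/2)(d_i g_jl + d_j g_il - d_l g_ij): [pp,p] = E_p/2 = 0, [pp,q] = F_p - E_q/2 = 0, [pq,p] = E_q/2 = 0, [pq,q] = G_p/2 = -279/32, [qq,p] = F_q - G_p/2 = 279/32, [qq,q] = G_q/2 = 0
Gamma^p_ij = (G*[ij,p] - F*[ij,q])/(EG - F^2), Gamma^q_ij = (E*[ij,q] - F*[ij,p])/(EG - F^2)
Gamma_ppp = 0, Gamma_ppq = 0, Gamma_pqq = 279/290, Gamma_qpp = 0, Gamma_qpq = -18/31, Gamma_qqq = 0
X = (11/12, -3/8), Y = (-3/4, 11/16) at the point


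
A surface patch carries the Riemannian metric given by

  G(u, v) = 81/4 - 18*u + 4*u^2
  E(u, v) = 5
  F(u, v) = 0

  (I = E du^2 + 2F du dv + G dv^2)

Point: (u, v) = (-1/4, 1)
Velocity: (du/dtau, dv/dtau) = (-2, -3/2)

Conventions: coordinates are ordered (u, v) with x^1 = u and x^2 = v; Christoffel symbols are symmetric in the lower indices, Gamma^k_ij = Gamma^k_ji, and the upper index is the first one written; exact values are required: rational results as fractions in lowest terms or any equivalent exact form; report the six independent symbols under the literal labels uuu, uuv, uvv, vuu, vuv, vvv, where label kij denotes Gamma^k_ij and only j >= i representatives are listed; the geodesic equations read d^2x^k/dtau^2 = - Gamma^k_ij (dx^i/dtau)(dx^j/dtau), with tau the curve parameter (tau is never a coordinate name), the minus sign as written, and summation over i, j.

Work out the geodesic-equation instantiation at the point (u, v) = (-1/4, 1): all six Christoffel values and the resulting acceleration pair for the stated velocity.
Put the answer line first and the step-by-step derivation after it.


Answer: Gamma_uuu = 0, Gamma_uuv = 0, Gamma_uvv = 2, Gamma_vuu = 0, Gamma_vuv = -2/5, Gamma_vvv = 0; accelerations (d^2u/dtau^2, d^2v/dtau^2) = (-9/2, 12/5)

E = 5, F = 0, G = 25 at the point
E_u = 0, E_v = 0, F_u = 0, F_v = 0, G_u = -20, G_v = 0
EG - F^2 = 125;  g^inv = (1/125) * [[25, 0], [0, 5]]
first-kind symbols [ij,l] = (1/2)(d_i g_jl + d_j g_il - d_l g_ij): [uu,u] = E_u/2 = 0, [uu,v] = F_u - E_v/2 = 0, [uv,u] = E_v/2 = 0, [uv,v] = G_u/2 = -10, [vv,u] = F_v - G_u/2 = 10, [vv,v] = G_v/2 = 0
Gamma^u_ij = (G*[ij,u] - F*[ij,v])/(EG - F^2), Gamma^v_ij = (E*[ij,v] - F*[ij,u])/(EG - F^2)
Gamma_uuu = 0, Gamma_uuv = 0, Gamma_uvv = 2, Gamma_vuu = 0, Gamma_vuv = -2/5, Gamma_vvv = 0
d^2u/dtau^2 = -(Gamma_uuu*(-2)^2 + 2*Gamma_uuv*(-2)*(-3/2) + Gamma_uvv*(-3/2)^2) = -9/2
d^2v/dtau^2 = -(Gamma_vuu*(-2)^2 + 2*Gamma_vuv*(-2)*(-3/2) + Gamma_vvv*(-3/2)^2) = 12/5


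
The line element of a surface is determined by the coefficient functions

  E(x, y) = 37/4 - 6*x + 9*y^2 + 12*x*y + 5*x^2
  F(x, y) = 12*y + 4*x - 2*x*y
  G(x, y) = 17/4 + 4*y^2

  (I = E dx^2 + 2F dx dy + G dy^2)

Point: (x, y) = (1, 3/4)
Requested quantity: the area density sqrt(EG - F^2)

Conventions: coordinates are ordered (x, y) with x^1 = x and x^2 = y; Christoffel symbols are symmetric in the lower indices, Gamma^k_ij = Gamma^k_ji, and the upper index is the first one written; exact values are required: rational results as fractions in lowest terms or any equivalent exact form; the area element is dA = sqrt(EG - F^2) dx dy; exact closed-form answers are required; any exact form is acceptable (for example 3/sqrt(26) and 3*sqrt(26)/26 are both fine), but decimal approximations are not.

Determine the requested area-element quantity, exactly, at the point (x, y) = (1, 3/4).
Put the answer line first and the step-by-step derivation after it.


Answer: sqrt(EG - F^2) = sqrt(818)/8

E = 357/16, F = 23/2, G = 13/2; EG - F^2 = 409/32


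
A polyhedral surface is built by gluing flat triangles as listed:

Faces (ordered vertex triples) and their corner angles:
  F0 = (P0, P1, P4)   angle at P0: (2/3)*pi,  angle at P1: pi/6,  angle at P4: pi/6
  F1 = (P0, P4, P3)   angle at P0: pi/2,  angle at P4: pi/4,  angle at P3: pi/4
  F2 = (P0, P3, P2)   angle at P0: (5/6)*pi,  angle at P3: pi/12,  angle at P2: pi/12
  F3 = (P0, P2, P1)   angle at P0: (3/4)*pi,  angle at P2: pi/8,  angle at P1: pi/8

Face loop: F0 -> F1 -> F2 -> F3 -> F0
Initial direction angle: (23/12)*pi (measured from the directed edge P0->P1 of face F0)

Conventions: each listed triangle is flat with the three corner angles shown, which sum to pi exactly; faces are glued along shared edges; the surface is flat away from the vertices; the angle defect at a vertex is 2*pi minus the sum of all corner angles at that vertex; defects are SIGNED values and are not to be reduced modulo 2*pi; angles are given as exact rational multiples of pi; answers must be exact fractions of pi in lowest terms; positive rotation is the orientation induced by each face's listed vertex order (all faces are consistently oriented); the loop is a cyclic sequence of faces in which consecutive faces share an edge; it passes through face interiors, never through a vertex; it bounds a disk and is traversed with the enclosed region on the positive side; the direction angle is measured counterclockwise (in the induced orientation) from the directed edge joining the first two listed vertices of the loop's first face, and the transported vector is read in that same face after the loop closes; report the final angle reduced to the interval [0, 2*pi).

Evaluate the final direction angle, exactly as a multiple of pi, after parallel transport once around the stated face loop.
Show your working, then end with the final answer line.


enclosed vertex P0: corner angles sum to (11/4)*pi, defect = 2*pi - (11/4)*pi = (-3/4)*pi
holonomy = initial angle + sum of enclosed defects (mod 2*pi), positive in the induced orientation
final angle = (23/12)*pi - (3/4)*pi = (7/6)*pi (mod 2*pi)

Answer: final direction angle = (7/6)*pi


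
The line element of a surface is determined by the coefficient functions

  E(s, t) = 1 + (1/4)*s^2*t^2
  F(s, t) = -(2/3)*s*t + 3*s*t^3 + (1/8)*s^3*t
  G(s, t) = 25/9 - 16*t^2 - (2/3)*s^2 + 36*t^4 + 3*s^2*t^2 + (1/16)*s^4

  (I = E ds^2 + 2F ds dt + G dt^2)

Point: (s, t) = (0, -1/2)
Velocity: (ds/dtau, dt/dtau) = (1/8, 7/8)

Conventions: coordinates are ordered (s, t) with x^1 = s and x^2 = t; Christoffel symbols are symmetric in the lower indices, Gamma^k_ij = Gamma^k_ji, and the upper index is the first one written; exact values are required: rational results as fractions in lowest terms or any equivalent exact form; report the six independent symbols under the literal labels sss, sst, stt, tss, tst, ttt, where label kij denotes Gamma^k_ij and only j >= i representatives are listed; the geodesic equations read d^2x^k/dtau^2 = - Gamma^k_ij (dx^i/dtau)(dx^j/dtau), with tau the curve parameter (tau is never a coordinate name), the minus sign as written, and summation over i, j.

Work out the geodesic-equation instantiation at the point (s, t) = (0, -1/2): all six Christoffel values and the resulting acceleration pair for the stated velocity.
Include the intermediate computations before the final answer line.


E = 1, F = 0, G = 37/36 at the point
E_s = 0, E_t = 0, F_s = -1/24, F_t = 0, G_s = 0, G_t = -2
EG - F^2 = 37/36;  g^inv = (36/37) * [[37/36, 0], [0, 1]]
first-kind symbols [ij,l] = (1/2)(d_i g_jl + d_j g_il - d_l g_ij): [ss,s] = E_s/2 = 0, [ss,t] = F_s - E_t/2 = -1/24, [st,s] = E_t/2 = 0, [st,t] = G_s/2 = 0, [tt,s] = F_t - G_s/2 = 0, [tt,t] = G_t/2 = -1
Gamma^s_ij = (G*[ij,s] - F*[ij,t])/(EG - F^2), Gamma^t_ij = (E*[ij,t] - F*[ij,s])/(EG - F^2)
Gamma_sss = 0, Gamma_sst = 0, Gamma_stt = 0, Gamma_tss = -3/74, Gamma_tst = 0, Gamma_ttt = -36/37
d^2s/dtau^2 = -(Gamma_sss*(1/8)^2 + 2*Gamma_sst*(1/8)*(7/8) + Gamma_stt*(7/8)^2) = 0
d^2t/dtau^2 = -(Gamma_tss*(1/8)^2 + 2*Gamma_tst*(1/8)*(7/8) + Gamma_ttt*(7/8)^2) = 3531/4736

Answer: Gamma_sss = 0, Gamma_sst = 0, Gamma_stt = 0, Gamma_tss = -3/74, Gamma_tst = 0, Gamma_ttt = -36/37; accelerations (d^2s/dtau^2, d^2t/dtau^2) = (0, 3531/4736)


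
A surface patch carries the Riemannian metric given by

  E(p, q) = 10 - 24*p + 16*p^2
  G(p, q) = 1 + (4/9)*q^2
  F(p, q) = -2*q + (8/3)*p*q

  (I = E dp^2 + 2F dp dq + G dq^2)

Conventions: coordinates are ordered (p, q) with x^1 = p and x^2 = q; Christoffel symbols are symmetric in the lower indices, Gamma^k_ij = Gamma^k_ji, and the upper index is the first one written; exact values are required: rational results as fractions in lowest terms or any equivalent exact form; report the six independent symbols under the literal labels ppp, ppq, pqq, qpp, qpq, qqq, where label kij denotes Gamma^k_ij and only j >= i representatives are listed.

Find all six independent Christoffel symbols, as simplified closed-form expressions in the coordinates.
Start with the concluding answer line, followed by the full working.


Answer: Gamma_ppp = (72*p - 54)/(72*p^2 - 108*p + 2*q^2 + 45), Gamma_ppq = 0, Gamma_pqq = (12*p - 9)/(72*p^2 - 108*p + 2*q^2 + 45), Gamma_qpp = 12*q/(72*p^2 - 108*p + 2*q^2 + 45), Gamma_qpq = 0, Gamma_qqq = 2*q/(72*p^2 - 108*p + 2*q^2 + 45)

E = 10 - 24*p + 16*p^2; F = -2*q + (8/3)*p*q; G = 1 + (4/9)*q^2
Gamma^k_ij = (1/2) g^{kl} (d_i g_jl + d_j g_il - d_l g_ij), with g^inv = (1/(EG-F^2)) [[G, -F], [-F, E]]
first partials: E_p = -24 + 32*p, E_q = 0, F_p = (8/3)*q, F_q = -2 + (8/3)*p, G_p = 0, G_q = (8/9)*q
D = EG - F^2 = 10 - 24*p + (4/9)*q^2 + 16*p^2
expanded: Gamma^p_pp = (G E_p - 2F F_p + F E_q)/(2D), Gamma^p_pq = (G E_q - F G_p)/(2D), Gamma^p_qq = (2G F_q - G G_p - F G_q)/(2D), Gamma^q_pp = (2E F_p - E E_q - F E_p)/(2D), Gamma^q_pq = (E G_p - F E_q)/(2D), Gamma^q_qq = (E G_q - 2F F_q + F G_p)/(2D); substitute and cancel common factors


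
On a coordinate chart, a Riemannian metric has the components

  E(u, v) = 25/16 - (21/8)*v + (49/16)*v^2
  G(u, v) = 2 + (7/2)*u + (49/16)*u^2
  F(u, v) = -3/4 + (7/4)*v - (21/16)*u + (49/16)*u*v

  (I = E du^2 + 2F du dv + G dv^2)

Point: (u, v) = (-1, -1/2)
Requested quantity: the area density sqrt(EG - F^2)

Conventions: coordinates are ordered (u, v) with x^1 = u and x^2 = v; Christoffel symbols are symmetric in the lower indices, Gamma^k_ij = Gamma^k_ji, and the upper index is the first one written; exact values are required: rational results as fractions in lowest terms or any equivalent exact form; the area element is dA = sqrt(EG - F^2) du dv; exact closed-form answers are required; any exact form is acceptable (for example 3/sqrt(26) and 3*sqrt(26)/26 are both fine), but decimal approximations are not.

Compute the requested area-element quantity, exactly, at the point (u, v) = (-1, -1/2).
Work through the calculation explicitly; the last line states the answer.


E = 233/64, F = 39/32, G = 25/16; EG - F^2 = 269/64

Answer: sqrt(EG - F^2) = sqrt(269)/8


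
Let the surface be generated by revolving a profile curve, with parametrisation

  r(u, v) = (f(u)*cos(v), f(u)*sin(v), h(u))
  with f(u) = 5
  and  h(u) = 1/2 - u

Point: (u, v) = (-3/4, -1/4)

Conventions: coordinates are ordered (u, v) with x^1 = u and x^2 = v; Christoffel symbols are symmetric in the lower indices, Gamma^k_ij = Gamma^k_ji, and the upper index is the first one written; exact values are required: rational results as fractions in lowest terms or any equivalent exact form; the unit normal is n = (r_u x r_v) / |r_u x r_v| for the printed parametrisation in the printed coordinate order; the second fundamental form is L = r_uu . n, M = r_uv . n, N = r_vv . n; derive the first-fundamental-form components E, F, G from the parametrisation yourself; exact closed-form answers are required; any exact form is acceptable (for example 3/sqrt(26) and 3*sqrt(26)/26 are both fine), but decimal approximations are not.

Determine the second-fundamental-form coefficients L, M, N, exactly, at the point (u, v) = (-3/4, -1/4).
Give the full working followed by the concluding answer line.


f = 5, f' = 0, f'' = 0, h' = -1, h'' = 0
E = 1, F = 0, G = 25; answer radicand W^2 = 1
unnormalised second-form numerators: l = 0, m = 0, n = -5; L = l/sqrt(1), and similarly M = m/sqrt(W^2), N = n/sqrt(W^2)

Answer: L = 0, M = 0, N = -5


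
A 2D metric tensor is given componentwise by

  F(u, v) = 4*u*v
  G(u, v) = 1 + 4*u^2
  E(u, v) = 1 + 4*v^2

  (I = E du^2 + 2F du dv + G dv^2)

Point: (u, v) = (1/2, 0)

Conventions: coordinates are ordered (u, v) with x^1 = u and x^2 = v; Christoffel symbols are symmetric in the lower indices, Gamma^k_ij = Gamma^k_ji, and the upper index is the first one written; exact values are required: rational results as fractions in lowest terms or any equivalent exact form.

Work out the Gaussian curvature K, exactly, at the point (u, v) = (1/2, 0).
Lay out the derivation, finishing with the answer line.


E = 1, F = 0, G = 2, EG - F^2 = 2 at the point
E_u = 0, E_v = 0, F_u = 0, F_v = 2, G_u = 4, G_v = 0
E_vv = 8, F_uv = 4, G_uu = 8
K follows from Brioschi's formula, (det M1 - det M2)/(EG - F^2)^2.
M1 = [[-E_vv/2 + F_uv - G_uu/2, E_u/2, F_u - E_v/2], [F_v - G_u/2, E, F], [G_v/2, F, G]] = [[-4, 0, 0], [0, 1, 0], [0, 0, 2]]; det M1 = -8
M2 = [[0, E_v/2, G_u/2], [E_v/2, E, F], [G_u/2, F, G]] = [[0, 0, 2], [0, 1, 0], [2, 0, 2]]; det M2 = -4
det M1 - det M2 = -4; K = -4 / (2)^2 = -1

Answer: K = -1


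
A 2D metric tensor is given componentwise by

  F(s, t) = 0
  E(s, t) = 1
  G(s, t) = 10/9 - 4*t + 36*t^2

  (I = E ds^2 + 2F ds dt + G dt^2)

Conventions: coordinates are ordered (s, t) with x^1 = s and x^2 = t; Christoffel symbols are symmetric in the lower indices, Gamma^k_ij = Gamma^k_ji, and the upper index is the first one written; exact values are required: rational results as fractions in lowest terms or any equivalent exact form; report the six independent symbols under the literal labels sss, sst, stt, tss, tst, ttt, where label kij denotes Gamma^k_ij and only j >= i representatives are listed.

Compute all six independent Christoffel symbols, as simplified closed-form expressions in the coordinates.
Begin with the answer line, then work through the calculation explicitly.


Answer: Gamma_sss = 0, Gamma_sst = 0, Gamma_stt = 0, Gamma_tss = 0, Gamma_tst = 0, Gamma_ttt = (162*t - 9)/(162*t^2 - 18*t + 5)

E = 1; F = 0; G = 10/9 - 4*t + 36*t^2
Gamma^k_ij = (1/2) g^{kl} (d_i g_jl + d_j g_il - d_l g_ij), with g^inv = (1/(EG-F^2)) [[G, -F], [-F, E]]
first partials: E_s = 0, E_t = 0, F_s = 0, F_t = 0, G_s = 0, G_t = -4 + 72*t
D = EG - F^2 = 10/9 - 4*t + 36*t^2
expanded: Gamma^s_ss = (G E_s - 2F F_s + F E_t)/(2D), Gamma^s_st = (G E_t - F G_s)/(2D), Gamma^s_tt = (2G F_t - G G_s - F G_t)/(2D), Gamma^t_ss = (2E F_s - E E_t - F E_s)/(2D), Gamma^t_st = (E G_s - F E_t)/(2D), Gamma^t_tt = (E G_t - 2F F_t + F G_s)/(2D); substitute and cancel common factors


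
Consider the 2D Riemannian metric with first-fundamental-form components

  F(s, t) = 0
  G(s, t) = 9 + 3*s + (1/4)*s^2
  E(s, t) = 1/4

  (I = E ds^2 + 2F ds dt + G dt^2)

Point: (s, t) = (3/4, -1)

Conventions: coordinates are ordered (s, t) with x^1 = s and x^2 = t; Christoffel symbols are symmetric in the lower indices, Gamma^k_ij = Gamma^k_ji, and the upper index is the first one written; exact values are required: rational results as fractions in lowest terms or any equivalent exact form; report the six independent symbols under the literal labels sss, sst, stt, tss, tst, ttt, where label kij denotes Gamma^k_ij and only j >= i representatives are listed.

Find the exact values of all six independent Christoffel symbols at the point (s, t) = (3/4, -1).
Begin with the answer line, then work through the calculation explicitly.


Answer: Gamma_sss = 0, Gamma_sst = 0, Gamma_stt = -27/4, Gamma_tss = 0, Gamma_tst = 4/27, Gamma_ttt = 0

E = 1/4, F = 0, G = 729/64 at the point
E_s = 0, E_t = 0, F_s = 0, F_t = 0, G_s = 27/8, G_t = 0
EG - F^2 = 729/256;  g^inv = (256/729) * [[729/64, 0], [0, 1/4]]
first-kind symbols [ij,l] = (1/2)(d_i g_jl + d_j g_il - d_l g_ij): [ss,s] = E_s/2 = 0, [ss,t] = F_s - E_t/2 = 0, [st,s] = E_t/2 = 0, [st,t] = G_s/2 = 27/16, [tt,s] = F_t - G_s/2 = -27/16, [tt,t] = G_t/2 = 0
Gamma^s_ij = (G*[ij,s] - F*[ij,t])/(EG - F^2), Gamma^t_ij = (E*[ij,t] - F*[ij,s])/(EG - F^2)


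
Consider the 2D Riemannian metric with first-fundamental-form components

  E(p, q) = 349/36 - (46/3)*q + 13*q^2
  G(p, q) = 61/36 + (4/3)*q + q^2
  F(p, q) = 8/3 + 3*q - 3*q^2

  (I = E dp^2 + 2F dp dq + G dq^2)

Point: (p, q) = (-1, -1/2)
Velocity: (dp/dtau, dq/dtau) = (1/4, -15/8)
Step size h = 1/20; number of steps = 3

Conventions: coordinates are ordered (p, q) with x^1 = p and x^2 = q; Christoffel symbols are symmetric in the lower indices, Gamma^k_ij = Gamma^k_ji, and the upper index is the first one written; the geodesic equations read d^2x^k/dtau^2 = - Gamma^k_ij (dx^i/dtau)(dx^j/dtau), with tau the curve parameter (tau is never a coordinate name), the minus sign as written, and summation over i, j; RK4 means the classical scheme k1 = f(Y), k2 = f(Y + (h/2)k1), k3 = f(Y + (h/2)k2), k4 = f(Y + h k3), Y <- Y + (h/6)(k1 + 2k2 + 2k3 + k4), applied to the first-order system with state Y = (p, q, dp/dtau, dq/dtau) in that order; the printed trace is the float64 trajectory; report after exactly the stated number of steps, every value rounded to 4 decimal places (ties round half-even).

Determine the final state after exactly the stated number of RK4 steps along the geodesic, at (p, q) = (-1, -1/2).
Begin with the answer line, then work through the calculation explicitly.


Answer: p = -0.9791, q = -0.7900, dp/dtau = 0.0405, dq/dtau = -2.0047

f(Y) = (dp/dtau, dq/dtau, -Gamma^p_ij Y'^i Y'^j, -Gamma^q_ij Y'^i Y'^j) with the Gammas evaluated at the stage position; h = 0.050000; intermediate values shown to 6 dp
step 0: p = -1.0000, q = -0.5000, dp/dtau = 0.2500, dq/dtau = -1.8750
step 1:
  k1: at (p, q) = (-1.000000, -0.500000), (dp/dtau, dq/dtau) = (0.250000, -1.875000); Gamma_ppp = -0.225617, Gamma_ppq = -0.691893, Gamma_pqq = 0.290383, Gamma_qpp = 11.160527, Gamma_qpq = 0.225617, Gamma_qqq = 0.035745; k1 = (0.250000, -1.875000, -1.655424, -0.611682)
  k2: at (p, q) = (-0.993750, -0.546875), (dp/dtau, dq/dtau) = (0.208614, -1.890292); Gamma_ppp = -0.068575, Gamma_ppq = -0.673025, Gamma_pqq = 0.285545, Gamma_qpp = 11.693657, Gamma_qpq = 0.068575, Gamma_qqq = 0.065651; k2 = (0.208614, -1.890292, -1.548130, -0.689410)
  k3: at (p, q) = (-0.994785, -0.547257), (dp/dtau, dq/dtau) = (0.211297, -1.892235); Gamma_ppp = -0.067288, Gamma_ppq = -0.672890, Gamma_pqq = 0.285508, Gamma_qpp = 11.698175, Gamma_qpq = 0.067288, Gamma_qqq = 0.065900; k3 = (0.211297, -1.892235, -1.557347, -0.704432)
  k4: at (p, q) = (-0.989435, -0.594612), (dp/dtau, dq/dtau) = (0.172133, -1.910222); Gamma_ppp = 0.093302, Gamma_ppq = -0.658455, Gamma_pqq = 0.281311, Gamma_qpp = 12.279568, Gamma_qpq = -0.093302, Gamma_qqq = 0.097267; k4 = (0.172133, -1.910222, -1.462269, -0.780117)
  Y <- Y + (h/6)(k1 + 2k2 + 2k3 + k4): p = -0.9895, q = -0.5946, dp/dtau = 0.1723, dq/dtau = -1.9098
step 2:
  k1: at (p, q) = (-0.989484, -0.594586), (dp/dtau, dq/dtau) = (0.172261, -1.909829); Gamma_ppp = 0.093212, Gamma_ppq = -0.658462, Gamma_pqq = 0.281313, Gamma_qpp = 12.279235, Gamma_qpq = -0.093212, Gamma_qqq = 0.097249; k1 = (0.172261, -1.909829, -1.462095, -0.780416)
  k2: at (p, q) = (-0.985177, -0.642331), (dp/dtau, dq/dtau) = (0.135709, -1.929339); Gamma_ppp = 0.258182, Gamma_ppq = -0.648229, Gamma_pqq = 0.277783, Gamma_qpp = 12.910343, Gamma_qpq = -0.258182, Gamma_qqq = 0.130097; k2 = (0.135709, -1.929339, -1.378210, -0.857233)
  k3: at (p, q) = (-0.986091, -0.642819), (dp/dtau, dq/dtau) = (0.137806, -1.931260); Gamma_ppp = 0.259887, Gamma_ppq = -0.648146, Gamma_pqq = 0.277750, Gamma_qpp = 12.917030, Gamma_qpq = -0.259887, Gamma_qqq = 0.130439; k3 = (0.137806, -1.931260, -1.385873, -0.870139)
  k4: at (p, q) = (-0.982593, -0.691149), (dp/dtau, dq/dtau) = (0.102968, -1.953336); Gamma_ppp = 0.431119, Gamma_ppq = -0.641977, Gamma_pqq = 0.274904, Gamma_qpp = 13.604412, Gamma_qpq = -0.431119, Gamma_qqq = 0.165035; k4 = (0.102968, -1.953336, -1.311714, -0.947356)
  Y <- Y + (h/6)(k1 + 2k2 + 2k3 + k4): p = -0.9826, q = -0.6911, dp/dtau = 0.1031, dq/dtau = -1.9530
step 3:
  k1: at (p, q) = (-0.982632, -0.691122), (dp/dtau, dq/dtau) = (0.103078, -1.953017); Gamma_ppp = 0.431023, Gamma_ppq = -0.641980, Gamma_pqq = 0.274905, Gamma_qpp = 13.604020, Gamma_qpq = -0.431023, Gamma_qqq = 0.165016; k1 = (0.103078, -1.953017, -1.311621, -0.947501)
  k2: at (p, q) = (-0.980055, -0.739947), (dp/dtau, dq/dtau) = (0.070288, -1.976704); Gamma_ppp = 0.609380, Gamma_ppq = -0.639768, Gamma_pqq = 0.272765, Gamma_qpp = 14.350067, Gamma_qpq = -0.609380, Gamma_qqq = 0.201436; k2 = (0.070288, -1.976704, -1.246578, -1.027307)
  k3: at (p, q) = (-0.980874, -0.740540), (dp/dtau, dq/dtau) = (0.071914, -1.978699); Gamma_ppp = 0.611581, Gamma_ppq = -0.639765, Gamma_pqq = 0.272744, Gamma_qpp = 14.359446, Gamma_qpq = -0.611581, Gamma_qqq = 0.201887; k3 = (0.071914, -1.978699, -1.253095, -1.038749)
  k4: at (p, q) = (-0.979036, -0.790057), (dp/dtau, dq/dtau) = (0.040423, -2.004954); Gamma_ppp = 0.799161, Gamma_ppq = -0.641542, Gamma_pqq = 0.271341, Gamma_qpp = 15.172749, Gamma_qpq = -0.799161, Gamma_qqq = 0.240481; k4 = (0.040423, -2.004954, -1.196042, -1.121028)
  Y <- Y + (h/6)(k1 + 2k2 + 2k3 + k4): p = -0.9791, q = -0.7900, dp/dtau = 0.0405, dq/dtau = -2.0047


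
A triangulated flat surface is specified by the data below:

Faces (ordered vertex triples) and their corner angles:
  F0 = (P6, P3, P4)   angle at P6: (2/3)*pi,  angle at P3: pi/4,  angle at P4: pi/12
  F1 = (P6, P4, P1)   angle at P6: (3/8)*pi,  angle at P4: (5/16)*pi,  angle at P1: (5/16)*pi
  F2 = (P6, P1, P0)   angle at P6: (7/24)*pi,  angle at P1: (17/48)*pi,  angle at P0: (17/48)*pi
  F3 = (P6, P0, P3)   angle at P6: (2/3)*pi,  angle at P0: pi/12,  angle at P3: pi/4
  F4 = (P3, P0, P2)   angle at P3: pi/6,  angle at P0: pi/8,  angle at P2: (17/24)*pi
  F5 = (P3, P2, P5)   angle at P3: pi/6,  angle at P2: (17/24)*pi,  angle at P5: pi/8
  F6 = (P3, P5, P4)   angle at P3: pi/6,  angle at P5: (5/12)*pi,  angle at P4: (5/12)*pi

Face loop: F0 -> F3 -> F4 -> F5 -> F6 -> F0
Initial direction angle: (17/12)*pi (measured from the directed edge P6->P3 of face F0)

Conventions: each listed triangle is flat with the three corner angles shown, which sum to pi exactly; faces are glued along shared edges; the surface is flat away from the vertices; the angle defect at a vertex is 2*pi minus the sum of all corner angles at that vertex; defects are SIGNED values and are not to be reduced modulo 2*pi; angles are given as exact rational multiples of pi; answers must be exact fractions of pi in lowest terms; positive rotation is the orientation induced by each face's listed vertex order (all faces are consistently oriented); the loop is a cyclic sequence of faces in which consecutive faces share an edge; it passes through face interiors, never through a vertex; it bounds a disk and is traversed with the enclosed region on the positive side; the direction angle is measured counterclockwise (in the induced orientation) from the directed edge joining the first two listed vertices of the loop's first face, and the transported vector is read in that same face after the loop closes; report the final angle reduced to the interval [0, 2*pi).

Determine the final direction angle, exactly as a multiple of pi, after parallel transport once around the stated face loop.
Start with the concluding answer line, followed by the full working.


Answer: final direction angle = (5/12)*pi

enclosed vertex P3: corner angles sum to pi, defect = 2*pi - pi = pi
adding the enclosed defects to the starting angle (mod 2*pi, induced orientation) gives the holonomy
final angle = (17/12)*pi + pi = (5/12)*pi (mod 2*pi)


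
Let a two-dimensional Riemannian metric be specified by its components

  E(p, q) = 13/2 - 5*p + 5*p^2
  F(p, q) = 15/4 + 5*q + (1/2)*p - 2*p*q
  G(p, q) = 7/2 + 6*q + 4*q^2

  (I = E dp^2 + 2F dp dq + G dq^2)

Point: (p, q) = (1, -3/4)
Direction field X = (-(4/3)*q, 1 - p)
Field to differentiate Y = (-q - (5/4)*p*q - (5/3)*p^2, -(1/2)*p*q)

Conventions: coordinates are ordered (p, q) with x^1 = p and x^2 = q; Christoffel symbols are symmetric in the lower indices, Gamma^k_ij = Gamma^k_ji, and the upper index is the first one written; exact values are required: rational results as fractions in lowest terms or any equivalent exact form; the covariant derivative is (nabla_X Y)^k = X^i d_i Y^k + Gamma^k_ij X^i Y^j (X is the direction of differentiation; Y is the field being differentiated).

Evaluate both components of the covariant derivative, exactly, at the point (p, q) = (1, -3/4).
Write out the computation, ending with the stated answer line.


E = 13/2, F = 2, G = 5/4 at the point
E_p = 5, E_q = 0, F_p = 2, F_q = 3, G_p = 0, G_q = 0
EG - F^2 = 33/8;  g^inv = (8/33) * [[5/4, -2], [-2, 13/2]]
first-kind symbols [ij,l] = (1/2)(d_i g_jl + d_j g_il - d_l g_ij): [pp,p] = E_p/2 = 5/2, [pp,q] = F_p - E_q/2 = 2, [pq,p] = E_q/2 = 0, [pq,q] = G_p/2 = 0, [qq,p] = F_q - G_p/2 = 3, [qq,q] = G_q/2 = 0
Gamma^p_ij = (G*[ij,p] - F*[ij,q])/(EG - F^2), Gamma^q_ij = (E*[ij,q] - F*[ij,p])/(EG - F^2)
Gamma_ppp = -7/33, Gamma_ppq = 0, Gamma_pqq = 10/11, Gamma_qpp = 64/33, Gamma_qpq = 0, Gamma_qqq = -16/11
X = (1, 0), Y = (1/48, 3/8) at the point

Answer: (nabla_X Y)^p = -1901/792, (nabla_X Y)^q = 329/792


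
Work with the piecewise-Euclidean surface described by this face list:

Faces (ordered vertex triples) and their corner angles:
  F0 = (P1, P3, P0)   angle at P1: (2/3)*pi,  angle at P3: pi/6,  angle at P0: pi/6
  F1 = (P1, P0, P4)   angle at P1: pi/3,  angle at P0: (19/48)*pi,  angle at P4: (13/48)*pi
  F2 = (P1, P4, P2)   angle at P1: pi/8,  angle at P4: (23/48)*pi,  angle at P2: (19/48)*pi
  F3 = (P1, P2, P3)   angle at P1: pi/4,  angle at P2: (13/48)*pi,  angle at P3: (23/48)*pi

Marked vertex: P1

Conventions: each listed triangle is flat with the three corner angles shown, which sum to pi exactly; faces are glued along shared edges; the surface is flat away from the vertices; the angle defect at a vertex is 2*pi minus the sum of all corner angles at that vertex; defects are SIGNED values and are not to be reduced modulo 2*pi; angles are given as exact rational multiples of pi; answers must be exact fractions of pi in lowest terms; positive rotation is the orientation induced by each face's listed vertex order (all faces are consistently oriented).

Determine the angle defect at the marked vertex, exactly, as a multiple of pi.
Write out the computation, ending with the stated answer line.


Sum of corner angles at P1: (11/8)*pi
defect = 2*pi - (11/8)*pi

Answer: defect(P1) = (5/8)*pi


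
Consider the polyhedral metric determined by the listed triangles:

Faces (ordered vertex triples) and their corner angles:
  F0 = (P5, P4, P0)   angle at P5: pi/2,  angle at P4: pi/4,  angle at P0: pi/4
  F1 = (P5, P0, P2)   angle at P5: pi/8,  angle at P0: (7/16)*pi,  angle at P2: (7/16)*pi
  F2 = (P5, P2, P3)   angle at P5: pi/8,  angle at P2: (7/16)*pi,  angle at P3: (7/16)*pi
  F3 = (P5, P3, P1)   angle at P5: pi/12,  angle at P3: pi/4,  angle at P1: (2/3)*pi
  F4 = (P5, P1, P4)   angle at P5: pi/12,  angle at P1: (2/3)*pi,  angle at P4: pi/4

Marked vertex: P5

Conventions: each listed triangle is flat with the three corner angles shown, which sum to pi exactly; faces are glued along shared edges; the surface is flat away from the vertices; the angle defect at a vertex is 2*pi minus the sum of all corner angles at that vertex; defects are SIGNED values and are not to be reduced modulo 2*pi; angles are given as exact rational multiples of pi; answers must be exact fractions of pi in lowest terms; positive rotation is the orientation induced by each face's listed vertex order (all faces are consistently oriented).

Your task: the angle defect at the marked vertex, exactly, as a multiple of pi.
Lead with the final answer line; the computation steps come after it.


Answer: defect(P5) = (13/12)*pi

Sum of corner angles at P5: (11/12)*pi
defect = 2*pi - (11/12)*pi
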